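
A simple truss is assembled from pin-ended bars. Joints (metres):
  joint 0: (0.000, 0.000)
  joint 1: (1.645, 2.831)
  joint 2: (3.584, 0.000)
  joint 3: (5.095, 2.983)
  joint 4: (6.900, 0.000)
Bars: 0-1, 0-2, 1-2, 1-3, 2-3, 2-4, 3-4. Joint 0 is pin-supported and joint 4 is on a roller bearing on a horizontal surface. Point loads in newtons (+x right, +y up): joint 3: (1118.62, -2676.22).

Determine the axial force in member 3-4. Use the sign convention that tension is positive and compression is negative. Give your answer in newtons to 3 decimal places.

-2874.990

N=5 nodes, M=7 members, R=3 reactions → 2N=10, M+R=10
member 0 (0-1): L=3.2742, (cx,cy)=(0.5024,0.8646)
member 1 (0-2): L=3.5840, (cx,cy)=(1.0000,0.0000)
member 2 (1-2): L=3.4314, (cx,cy)=(0.5651,-0.8250)
member 3 (1-3): L=3.4533, (cx,cy)=(0.9990,0.0440)
member 4 (2-3): L=3.3439, (cx,cy)=(0.4519,0.8921)
member 5 (2-4): L=3.3160, (cx,cy)=(1.0000,0.0000)
member 6 (3-4): L=3.4866, (cx,cy)=(0.5177,-0.8556)
solve A·x = −loads:
  F[0-1] = -250.3764 N (compression)
  F[0-2] = +1244.4112 N (tension)
  F[1-2] = +248.1858 N (tension)
  F[1-3] = -266.2943 N (compression)
  F[2-3] = -229.5327 N (compression)
  F[2-4] = +1488.3758 N (tension)
  F[3-4] = -2874.9901 N (compression)
  Rx@0 = -1118.6200 N
  Ry@0 = +216.4831 N
  Ry@4 = +2459.7369 N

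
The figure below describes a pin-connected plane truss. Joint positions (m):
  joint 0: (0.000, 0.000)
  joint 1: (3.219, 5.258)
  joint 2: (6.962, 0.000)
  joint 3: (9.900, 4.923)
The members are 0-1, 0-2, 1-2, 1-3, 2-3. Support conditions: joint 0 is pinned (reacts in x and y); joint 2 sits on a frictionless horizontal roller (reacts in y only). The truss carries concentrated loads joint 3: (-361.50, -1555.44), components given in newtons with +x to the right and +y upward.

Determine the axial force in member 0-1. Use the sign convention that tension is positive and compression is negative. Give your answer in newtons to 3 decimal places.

469.920

N=4 nodes, M=5 members, R=3 reactions → 2N=8, M+R=8
member 0 (0-1): L=6.1651, (cx,cy)=(0.5221,0.8529)
member 1 (0-2): L=6.9620, (cx,cy)=(1.0000,0.0000)
member 2 (1-2): L=6.4542, (cx,cy)=(0.5799,-0.8147)
member 3 (1-3): L=6.6894, (cx,cy)=(0.9987,-0.0501)
member 4 (2-3): L=5.7330, (cx,cy)=(0.5125,0.8587)
solve A·x = −loads:
  F[0-1] = +469.9202 N (tension)
  F[0-2] = -606.8604 N (compression)
  F[1-2] = -525.8262 N (compression)
  F[1-3] = +550.9958 N (tension)
  F[2-3] = -1779.2421 N (compression)
  Rx@0 = +361.5000 N
  Ry@0 = -400.7783 N
  Ry@2 = +1956.2183 N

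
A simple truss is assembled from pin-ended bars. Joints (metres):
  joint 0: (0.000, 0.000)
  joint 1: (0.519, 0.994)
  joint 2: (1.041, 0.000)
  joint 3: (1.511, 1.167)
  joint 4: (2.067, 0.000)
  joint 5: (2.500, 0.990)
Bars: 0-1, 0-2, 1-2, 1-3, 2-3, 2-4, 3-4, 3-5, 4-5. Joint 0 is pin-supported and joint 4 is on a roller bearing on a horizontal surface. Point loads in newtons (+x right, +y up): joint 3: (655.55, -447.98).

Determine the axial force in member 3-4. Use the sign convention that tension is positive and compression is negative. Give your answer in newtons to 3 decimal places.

-772.721

N=6 nodes, M=9 members, R=3 reactions → 2N=12, M+R=12
member 0 (0-1): L=1.1213, (cx,cy)=(0.4628,0.8864)
member 1 (0-2): L=1.0410, (cx,cy)=(1.0000,0.0000)
member 2 (1-2): L=1.1227, (cx,cy)=(0.4649,-0.8853)
member 3 (1-3): L=1.0070, (cx,cy)=(0.9851,0.1718)
member 4 (2-3): L=1.2581, (cx,cy)=(0.3736,0.9276)
member 5 (2-4): L=1.0260, (cx,cy)=(1.0000,0.0000)
member 6 (3-4): L=1.2927, (cx,cy)=(0.4301,-0.9028)
member 7 (3-5): L=1.0047, (cx,cy)=(0.9844,-0.1762)
member 8 (4-5): L=1.0806, (cx,cy)=(0.4007,0.9162)
solve A·x = −loads:
  F[0-1] = +281.5898 N (tension)
  F[0-2] = +525.2189 N (tension)
  F[1-2] = -234.7659 N (compression)
  F[1-3] = +243.0973 N (tension)
  F[2-3] = +224.0718 N (tension)
  F[2-4] = +332.3579 N (tension)
  F[3-4] = -772.7210 N (compression)
  F[3-5] = -0.0000 N (compression)
  F[4-5] = +0.0000 N (tension)
  Rx@0 = -655.5500 N
  Ry@0 = -249.6130 N
  Ry@4 = +697.5930 N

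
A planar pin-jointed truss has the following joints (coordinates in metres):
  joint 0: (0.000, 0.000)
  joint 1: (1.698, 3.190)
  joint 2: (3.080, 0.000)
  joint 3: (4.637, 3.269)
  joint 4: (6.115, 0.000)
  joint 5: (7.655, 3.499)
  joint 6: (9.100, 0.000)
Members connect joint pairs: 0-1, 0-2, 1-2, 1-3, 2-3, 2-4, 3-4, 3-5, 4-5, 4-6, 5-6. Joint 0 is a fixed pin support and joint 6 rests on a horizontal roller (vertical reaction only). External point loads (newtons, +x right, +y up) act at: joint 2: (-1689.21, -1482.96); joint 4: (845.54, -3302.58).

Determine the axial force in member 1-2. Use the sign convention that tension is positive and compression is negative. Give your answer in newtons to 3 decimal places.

2192.039

N=7 nodes, M=11 members, R=3 reactions → 2N=14, M+R=14
member 0 (0-1): L=3.6138, (cx,cy)=(0.4699,0.8827)
member 1 (0-2): L=3.0800, (cx,cy)=(1.0000,0.0000)
member 2 (1-2): L=3.4765, (cx,cy)=(0.3975,-0.9176)
member 3 (1-3): L=2.9401, (cx,cy)=(0.9996,0.0269)
member 4 (2-3): L=3.6209, (cx,cy)=(0.4300,0.9028)
member 5 (2-4): L=3.0350, (cx,cy)=(1.0000,0.0000)
member 6 (3-4): L=3.5876, (cx,cy)=(0.4120,-0.9112)
member 7 (3-5): L=3.0268, (cx,cy)=(0.9971,0.0760)
member 8 (4-5): L=3.8229, (cx,cy)=(0.4028,0.9153)
member 9 (4-6): L=2.9850, (cx,cy)=(1.0000,0.0000)
member 10 (5-6): L=3.7856, (cx,cy)=(0.3817,-0.9243)
solve A·x = −loads:
  F[0-1] = -2338.5868 N (compression)
  F[0-2] = +255.1616 N (tension)
  F[1-2] = +2192.0391 N (tension)
  F[1-3] = -1970.9374 N (compression)
  F[2-3] = -585.3123 N (compression)
  F[2-4] = +3067.4551 N (tension)
  F[3-4] = +437.1597 N (tension)
  F[3-5] = -2408.9792 N (compression)
  F[4-5] = +3173.0898 N (tension)
  F[4-6] = +1123.7822 N (tension)
  F[5-6] = -2944.1026 N (compression)
  Rx@0 = +843.6700 N
  Ry@0 = +2064.3539 N
  Ry@6 = +2721.1861 N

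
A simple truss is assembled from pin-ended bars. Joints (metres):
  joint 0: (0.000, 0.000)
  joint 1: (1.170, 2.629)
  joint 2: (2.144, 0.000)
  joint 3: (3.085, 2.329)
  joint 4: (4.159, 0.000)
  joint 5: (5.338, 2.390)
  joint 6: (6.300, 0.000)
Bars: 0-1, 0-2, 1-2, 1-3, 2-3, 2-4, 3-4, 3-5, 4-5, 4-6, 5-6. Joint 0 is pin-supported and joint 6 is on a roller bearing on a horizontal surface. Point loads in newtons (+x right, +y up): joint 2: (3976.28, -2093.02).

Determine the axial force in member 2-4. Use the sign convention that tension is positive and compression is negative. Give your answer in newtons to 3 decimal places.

N=7 nodes, M=11 members, R=3 reactions → 2N=14, M+R=14
member 0 (0-1): L=2.8776, (cx,cy)=(0.4066,0.9136)
member 1 (0-2): L=2.1440, (cx,cy)=(1.0000,0.0000)
member 2 (1-2): L=2.8036, (cx,cy)=(0.3474,-0.9377)
member 3 (1-3): L=1.9384, (cx,cy)=(0.9880,-0.1548)
member 4 (2-3): L=2.5119, (cx,cy)=(0.3746,0.9272)
member 5 (2-4): L=2.0150, (cx,cy)=(1.0000,0.0000)
member 6 (3-4): L=2.5647, (cx,cy)=(0.4188,-0.9081)
member 7 (3-5): L=2.2538, (cx,cy)=(0.9996,0.0271)
member 8 (4-5): L=2.6650, (cx,cy)=(0.4424,0.8968)
member 9 (4-6): L=2.1410, (cx,cy)=(1.0000,0.0000)
member 10 (5-6): L=2.5763, (cx,cy)=(0.3734,-0.9277)
solve A·x = −loads:
  F[0-1] = -1511.2877 N (compression)
  F[0-2] = +4590.7542 N (tension)
  F[1-2] = +1672.1469 N (tension)
  F[1-3] = -1209.9698 N (compression)
  F[2-3] = +566.2584 N (tension)
  F[2-4] = +983.2616 N (tension)
  F[3-4] = -803.6606 N (compression)
  F[3-5] = -646.9566 N (compression)
  F[4-5] = +813.7693 N (tension)
  F[4-6] = +286.7047 N (tension)
  F[5-6] = -767.8271 N (compression)
  Rx@0 = -3976.2800 N
  Ry@0 = +1380.7287 N
  Ry@6 = +712.2913 N

983.262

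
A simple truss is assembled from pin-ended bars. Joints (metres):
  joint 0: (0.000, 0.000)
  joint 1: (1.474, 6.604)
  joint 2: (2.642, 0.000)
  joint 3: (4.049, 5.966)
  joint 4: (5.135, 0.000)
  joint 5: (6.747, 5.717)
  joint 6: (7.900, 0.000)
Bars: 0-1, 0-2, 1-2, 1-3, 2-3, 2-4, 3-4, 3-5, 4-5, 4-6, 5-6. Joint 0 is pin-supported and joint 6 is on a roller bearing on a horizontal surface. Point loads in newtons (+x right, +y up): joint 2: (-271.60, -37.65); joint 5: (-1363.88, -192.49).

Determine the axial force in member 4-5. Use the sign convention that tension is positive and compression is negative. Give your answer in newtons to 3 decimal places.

-1127.372

N=7 nodes, M=11 members, R=3 reactions → 2N=14, M+R=14
member 0 (0-1): L=6.7665, (cx,cy)=(0.2178,0.9760)
member 1 (0-2): L=2.6420, (cx,cy)=(1.0000,0.0000)
member 2 (1-2): L=6.7065, (cx,cy)=(0.1742,-0.9847)
member 3 (1-3): L=2.6529, (cx,cy)=(0.9707,-0.2405)
member 4 (2-3): L=6.1297, (cx,cy)=(0.2295,0.9733)
member 5 (2-4): L=2.4930, (cx,cy)=(1.0000,0.0000)
member 6 (3-4): L=6.0640, (cx,cy)=(0.1791,-0.9838)
member 7 (3-5): L=2.7095, (cx,cy)=(0.9958,-0.0919)
member 8 (4-5): L=5.9399, (cx,cy)=(0.2714,0.9625)
member 9 (4-6): L=2.7650, (cx,cy)=(1.0000,0.0000)
member 10 (5-6): L=5.8321, (cx,cy)=(0.1977,-0.9803)
solve A·x = −loads:
  F[0-1] = -1065.7467 N (compression)
  F[0-2] = -1403.3199 N (compression)
  F[1-2] = +1165.7959 N (tension)
  F[1-3] = -448.3536 N (compression)
  F[2-3] = -1140.7894 N (compression)
  F[2-4] = -666.8292 N (compression)
  F[3-4] = +1102.8933 N (tension)
  F[3-5] = -898.3681 N (compression)
  F[4-5] = -1127.3718 N (compression)
  F[4-6] = -163.3627 N (compression)
  F[5-6] = +826.3220 N (tension)
  Rx@0 = +1635.4800 N
  Ry@0 = +1040.1527 N
  Ry@6 = -810.0127 N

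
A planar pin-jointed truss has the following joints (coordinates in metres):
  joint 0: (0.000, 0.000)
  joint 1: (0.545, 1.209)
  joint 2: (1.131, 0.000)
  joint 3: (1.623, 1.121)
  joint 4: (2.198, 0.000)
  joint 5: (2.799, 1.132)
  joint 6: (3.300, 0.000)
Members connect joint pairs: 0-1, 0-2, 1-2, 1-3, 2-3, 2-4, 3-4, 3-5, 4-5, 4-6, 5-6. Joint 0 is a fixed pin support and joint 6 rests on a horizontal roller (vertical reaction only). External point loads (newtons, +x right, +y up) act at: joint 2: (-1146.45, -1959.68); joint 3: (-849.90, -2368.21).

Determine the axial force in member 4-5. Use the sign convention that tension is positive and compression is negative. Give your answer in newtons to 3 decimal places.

N=7 nodes, M=11 members, R=3 reactions → 2N=14, M+R=14
member 0 (0-1): L=1.3262, (cx,cy)=(0.4110,0.9117)
member 1 (0-2): L=1.1310, (cx,cy)=(1.0000,0.0000)
member 2 (1-2): L=1.3435, (cx,cy)=(0.4362,-0.8999)
member 3 (1-3): L=1.0816, (cx,cy)=(0.9967,-0.0814)
member 4 (2-3): L=1.2242, (cx,cy)=(0.4019,0.9157)
member 5 (2-4): L=1.0670, (cx,cy)=(1.0000,0.0000)
member 6 (3-4): L=1.2599, (cx,cy)=(0.4564,-0.8898)
member 7 (3-5): L=1.1761, (cx,cy)=(1.0000,0.0094)
member 8 (4-5): L=1.2816, (cx,cy)=(0.4689,0.8832)
member 9 (4-6): L=1.1020, (cx,cy)=(1.0000,0.0000)
member 10 (5-6): L=1.2379, (cx,cy)=(0.4047,-0.9144)
solve A·x = −loads:
  F[0-1] = -3049.6617 N (compression)
  F[0-2] = -743.0601 N (compression)
  F[1-2] = +3335.2656 N (tension)
  F[1-3] = -2717.0204 N (compression)
  F[2-3] = -1137.5230 N (compression)
  F[2-4] = +2315.2714 N (tension)
  F[3-4] = -1755.2945 N (compression)
  F[3-5] = -1514.2261 N (compression)
  F[4-5] = +1768.2901 N (tension)
  F[4-6] = +684.9609 N (tension)
  F[5-6] = -1692.4570 N (compression)
  Rx@0 = +1996.3500 N
  Ry@0 = +2780.2339 N
  Ry@6 = +1547.6561 N

1768.290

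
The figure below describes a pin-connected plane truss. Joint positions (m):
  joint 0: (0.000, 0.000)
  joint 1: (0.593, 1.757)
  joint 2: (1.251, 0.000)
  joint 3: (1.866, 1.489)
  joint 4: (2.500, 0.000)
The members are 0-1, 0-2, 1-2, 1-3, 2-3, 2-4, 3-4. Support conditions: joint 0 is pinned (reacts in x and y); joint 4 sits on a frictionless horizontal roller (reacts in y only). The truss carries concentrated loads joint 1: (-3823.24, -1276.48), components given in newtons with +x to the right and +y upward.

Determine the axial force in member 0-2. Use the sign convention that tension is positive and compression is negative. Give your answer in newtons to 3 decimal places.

N=5 nodes, M=7 members, R=3 reactions → 2N=10, M+R=10
member 0 (0-1): L=1.8544, (cx,cy)=(0.3198,0.9475)
member 1 (0-2): L=1.2510, (cx,cy)=(1.0000,0.0000)
member 2 (1-2): L=1.8762, (cx,cy)=(0.3507,-0.9365)
member 3 (1-3): L=1.3009, (cx,cy)=(0.9785,-0.2060)
member 4 (2-3): L=1.6110, (cx,cy)=(0.3817,0.9243)
member 5 (2-4): L=1.2490, (cx,cy)=(1.0000,0.0000)
member 6 (3-4): L=1.6184, (cx,cy)=(0.3918,-0.9201)
solve A·x = −loads:
  F[0-1] = -3863.5459 N (compression)
  F[0-2] = -2587.7372 N (compression)
  F[1-2] = +2132.2784 N (tension)
  F[1-3] = +1880.2478 N (tension)
  F[2-3] = -2160.4612 N (compression)
  F[2-4] = -1015.1630 N (compression)
  F[3-4] = +2591.3177 N (tension)
  Rx@0 = +3823.2400 N
  Ry@0 = +3660.6720 N
  Ry@4 = -2384.1920 N

-2587.737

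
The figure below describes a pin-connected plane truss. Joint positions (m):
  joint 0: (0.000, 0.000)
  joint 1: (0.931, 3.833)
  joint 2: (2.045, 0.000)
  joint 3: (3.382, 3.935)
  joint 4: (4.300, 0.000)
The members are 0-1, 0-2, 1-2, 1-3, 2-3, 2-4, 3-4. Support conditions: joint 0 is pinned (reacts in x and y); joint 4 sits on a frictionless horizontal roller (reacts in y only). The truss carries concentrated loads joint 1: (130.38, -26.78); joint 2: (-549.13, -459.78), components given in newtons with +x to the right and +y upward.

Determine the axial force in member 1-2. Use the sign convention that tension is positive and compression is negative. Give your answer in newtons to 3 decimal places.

N=5 nodes, M=7 members, R=3 reactions → 2N=10, M+R=10
member 0 (0-1): L=3.9444, (cx,cy)=(0.2360,0.9717)
member 1 (0-2): L=2.0450, (cx,cy)=(1.0000,0.0000)
member 2 (1-2): L=3.9916, (cx,cy)=(0.2791,-0.9603)
member 3 (1-3): L=2.4531, (cx,cy)=(0.9991,0.0416)
member 4 (2-3): L=4.1559, (cx,cy)=(0.3217,0.9468)
member 5 (2-4): L=2.2550, (cx,cy)=(1.0000,0.0000)
member 6 (3-4): L=4.0407, (cx,cy)=(0.2272,-0.9739)
solve A·x = −loads:
  F[0-1] = -150.1203 N (compression)
  F[0-2] = -383.3174 N (compression)
  F[1-2] = +115.4447 N (tension)
  F[1-3] = -198.2030 N (compression)
  F[2-3] = +368.5130 N (tension)
  F[2-4] = +79.4778 N (tension)
  F[3-4] = -349.8290 N (compression)
  Rx@0 = +418.7500 N
  Ry@0 = +145.8789 N
  Ry@4 = +340.6811 N

115.445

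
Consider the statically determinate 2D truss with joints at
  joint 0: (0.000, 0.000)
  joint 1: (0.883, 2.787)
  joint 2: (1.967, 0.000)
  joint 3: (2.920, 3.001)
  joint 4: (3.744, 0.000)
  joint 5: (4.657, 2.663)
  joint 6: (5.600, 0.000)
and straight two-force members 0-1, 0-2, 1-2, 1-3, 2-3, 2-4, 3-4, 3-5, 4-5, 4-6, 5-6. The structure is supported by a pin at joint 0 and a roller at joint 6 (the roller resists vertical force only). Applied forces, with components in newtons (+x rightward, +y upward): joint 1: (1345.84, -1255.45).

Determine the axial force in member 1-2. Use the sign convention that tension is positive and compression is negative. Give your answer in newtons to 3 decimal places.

-1053.582

N=7 nodes, M=11 members, R=3 reactions → 2N=14, M+R=14
member 0 (0-1): L=2.9235, (cx,cy)=(0.3020,0.9533)
member 1 (0-2): L=1.9670, (cx,cy)=(1.0000,0.0000)
member 2 (1-2): L=2.9904, (cx,cy)=(0.3625,-0.9320)
member 3 (1-3): L=2.0482, (cx,cy)=(0.9945,0.1045)
member 4 (2-3): L=3.1487, (cx,cy)=(0.3027,0.9531)
member 5 (2-4): L=1.7770, (cx,cy)=(1.0000,0.0000)
member 6 (3-4): L=3.1121, (cx,cy)=(0.2648,-0.9643)
member 7 (3-5): L=1.7696, (cx,cy)=(0.9816,-0.1910)
member 8 (4-5): L=2.8152, (cx,cy)=(0.3243,0.9459)
member 9 (4-6): L=1.8560, (cx,cy)=(1.0000,0.0000)
member 10 (5-6): L=2.8250, (cx,cy)=(0.3338,-0.9426)
solve A·x = −loads:
  F[0-1] = -406.6900 N (compression)
  F[0-2] = +1468.6732 N (tension)
  F[1-2] = -1053.5825 N (compression)
  F[1-3] = -1092.7359 N (compression)
  F[2-3] = +1030.2459 N (tension)
  F[2-4] = +774.9346 N (tension)
  F[3-4] = -785.4619 N (compression)
  F[3-5] = -577.5977 N (compression)
  F[4-5] = +800.7078 N (tension)
  F[4-6] = +307.2818 N (tension)
  F[5-6] = -920.5530 N (compression)
  Rx@0 = -1345.8400 N
  Ry@0 = +387.6967 N
  Ry@6 = +867.7533 N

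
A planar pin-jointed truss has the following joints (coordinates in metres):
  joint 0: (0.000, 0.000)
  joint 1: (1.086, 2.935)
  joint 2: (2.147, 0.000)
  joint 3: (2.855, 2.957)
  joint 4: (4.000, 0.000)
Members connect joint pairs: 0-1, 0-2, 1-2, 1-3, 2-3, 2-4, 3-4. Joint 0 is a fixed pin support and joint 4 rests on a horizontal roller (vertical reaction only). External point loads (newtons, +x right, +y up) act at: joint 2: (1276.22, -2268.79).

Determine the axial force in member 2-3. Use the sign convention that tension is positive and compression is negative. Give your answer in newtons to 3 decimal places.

N=5 nodes, M=7 members, R=3 reactions → 2N=10, M+R=10
member 0 (0-1): L=3.1295, (cx,cy)=(0.3470,0.9379)
member 1 (0-2): L=2.1470, (cx,cy)=(1.0000,0.0000)
member 2 (1-2): L=3.1209, (cx,cy)=(0.3400,-0.9404)
member 3 (1-3): L=1.7691, (cx,cy)=(0.9999,0.0124)
member 4 (2-3): L=3.0406, (cx,cy)=(0.2329,0.9725)
member 5 (2-4): L=1.8530, (cx,cy)=(1.0000,0.0000)
member 6 (3-4): L=3.1709, (cx,cy)=(0.3611,-0.9325)
solve A·x = −loads:
  F[0-1] = -1120.6584 N (compression)
  F[0-2] = +1665.1142 N (tension)
  F[1-2] = +1107.4616 N (tension)
  F[1-3] = -765.4541 N (compression)
  F[2-3] = +1261.9804 N (tension)
  F[2-4] = +471.5421 N (tension)
  F[3-4] = -1305.8802 N (compression)
  Rx@0 = -1276.2200 N
  Ry@0 = +1051.0170 N
  Ry@4 = +1217.7730 N

1261.980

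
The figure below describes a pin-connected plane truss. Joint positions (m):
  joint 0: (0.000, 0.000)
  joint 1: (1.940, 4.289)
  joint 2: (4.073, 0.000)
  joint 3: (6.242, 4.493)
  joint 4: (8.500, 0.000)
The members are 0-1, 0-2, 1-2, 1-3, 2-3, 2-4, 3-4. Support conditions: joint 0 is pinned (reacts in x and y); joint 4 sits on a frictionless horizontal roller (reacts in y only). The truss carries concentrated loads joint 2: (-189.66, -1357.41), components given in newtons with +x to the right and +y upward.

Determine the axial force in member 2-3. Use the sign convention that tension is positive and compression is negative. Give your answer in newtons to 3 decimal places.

756.802

N=5 nodes, M=7 members, R=3 reactions → 2N=10, M+R=10
member 0 (0-1): L=4.7073, (cx,cy)=(0.4121,0.9111)
member 1 (0-2): L=4.0730, (cx,cy)=(1.0000,0.0000)
member 2 (1-2): L=4.7901, (cx,cy)=(0.4453,-0.8954)
member 3 (1-3): L=4.3068, (cx,cy)=(0.9989,0.0474)
member 4 (2-3): L=4.9891, (cx,cy)=(0.4347,0.9006)
member 5 (2-4): L=4.4270, (cx,cy)=(1.0000,0.0000)
member 6 (3-4): L=5.0285, (cx,cy)=(0.4490,-0.8935)
solve A·x = −loads:
  F[0-1] = -775.9288 N (compression)
  F[0-2] = +130.1171 N (tension)
  F[1-2] = +754.8352 N (tension)
  F[1-3] = -656.6361 N (compression)
  F[2-3] = +756.8022 N (tension)
  F[2-4] = +326.8843 N (tension)
  F[3-4] = -727.9589 N (compression)
  Rx@0 = +189.6600 N
  Ry@0 = +706.9711 N
  Ry@4 = +650.4389 N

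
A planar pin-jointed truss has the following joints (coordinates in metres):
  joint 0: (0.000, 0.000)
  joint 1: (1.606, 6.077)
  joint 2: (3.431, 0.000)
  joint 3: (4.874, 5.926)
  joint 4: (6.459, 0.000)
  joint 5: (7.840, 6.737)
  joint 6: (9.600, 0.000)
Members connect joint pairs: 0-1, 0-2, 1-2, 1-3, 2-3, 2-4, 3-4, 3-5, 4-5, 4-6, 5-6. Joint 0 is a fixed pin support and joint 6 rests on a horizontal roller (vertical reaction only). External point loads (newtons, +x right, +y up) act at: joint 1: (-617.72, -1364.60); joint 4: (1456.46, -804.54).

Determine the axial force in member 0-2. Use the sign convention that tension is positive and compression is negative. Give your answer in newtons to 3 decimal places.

N=7 nodes, M=11 members, R=3 reactions → 2N=14, M+R=14
member 0 (0-1): L=6.2856, (cx,cy)=(0.2555,0.9668)
member 1 (0-2): L=3.4310, (cx,cy)=(1.0000,0.0000)
member 2 (1-2): L=6.3451, (cx,cy)=(0.2876,-0.9577)
member 3 (1-3): L=3.2715, (cx,cy)=(0.9989,-0.0462)
member 4 (2-3): L=6.0992, (cx,cy)=(0.2366,0.9716)
member 5 (2-4): L=3.0280, (cx,cy)=(1.0000,0.0000)
member 6 (3-4): L=6.1343, (cx,cy)=(0.2584,-0.9660)
member 7 (3-5): L=3.0749, (cx,cy)=(0.9646,0.2638)
member 8 (4-5): L=6.8771, (cx,cy)=(0.2008,0.9796)
member 9 (4-6): L=3.1410, (cx,cy)=(1.0000,0.0000)
member 10 (5-6): L=6.9631, (cx,cy)=(0.2528,-0.9675)
solve A·x = −loads:
  F[0-1] = -1852.0518 N (compression)
  F[0-2] = +1311.9455 N (tension)
  F[1-2] = +443.9617 N (tension)
  F[1-3] = +16.8390 N (tension)
  F[2-3] = -437.6260 N (compression)
  F[2-4] = +1543.1769 N (tension)
  F[3-4] = +388.0298 N (tension)
  F[3-5] = -193.8409 N (compression)
  F[4-5] = +438.6215 N (tension)
  F[4-6] = +98.8968 N (tension)
  F[5-6] = -391.2660 N (compression)
  Rx@0 = -838.7400 N
  Ry@0 = +1790.5789 N
  Ry@6 = +378.5611 N

1311.945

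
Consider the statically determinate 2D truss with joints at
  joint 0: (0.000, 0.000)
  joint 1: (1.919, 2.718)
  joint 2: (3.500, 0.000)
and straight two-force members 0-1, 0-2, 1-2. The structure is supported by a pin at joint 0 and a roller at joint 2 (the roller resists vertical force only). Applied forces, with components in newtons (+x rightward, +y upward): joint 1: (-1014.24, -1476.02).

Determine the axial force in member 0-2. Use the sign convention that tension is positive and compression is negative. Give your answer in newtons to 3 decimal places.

12.594

N=3 nodes, M=3 members, R=3 reactions → 2N=6, M+R=6
member 0 (0-1): L=3.3272, (cx,cy)=(0.5768,0.8169)
member 1 (0-2): L=3.5000, (cx,cy)=(1.0000,0.0000)
member 2 (1-2): L=3.1444, (cx,cy)=(0.5028,-0.8644)
solve A·x = −loads:
  F[0-1] = -1780.3307 N (compression)
  F[0-2] = +12.5938 N (tension)
  F[1-2] = -25.0473 N (compression)
  Rx@0 = +1014.2400 N
  Ry@0 = +1454.3691 N
  Ry@2 = +21.6509 N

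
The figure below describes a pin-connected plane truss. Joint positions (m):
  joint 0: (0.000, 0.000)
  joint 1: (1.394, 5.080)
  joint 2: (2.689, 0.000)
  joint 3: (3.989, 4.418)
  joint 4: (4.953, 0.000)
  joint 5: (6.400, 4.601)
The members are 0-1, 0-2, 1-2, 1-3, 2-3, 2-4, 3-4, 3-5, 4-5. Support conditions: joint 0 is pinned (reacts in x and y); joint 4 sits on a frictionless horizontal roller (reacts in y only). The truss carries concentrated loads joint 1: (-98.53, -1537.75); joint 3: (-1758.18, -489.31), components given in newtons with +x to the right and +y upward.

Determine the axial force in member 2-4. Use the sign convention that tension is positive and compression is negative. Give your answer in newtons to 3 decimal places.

N=6 nodes, M=9 members, R=3 reactions → 2N=12, M+R=12
member 0 (0-1): L=5.2678, (cx,cy)=(0.2646,0.9644)
member 1 (0-2): L=2.6890, (cx,cy)=(1.0000,0.0000)
member 2 (1-2): L=5.2425, (cx,cy)=(0.2470,-0.9690)
member 3 (1-3): L=2.6781, (cx,cy)=(0.9690,-0.2472)
member 4 (2-3): L=4.6053, (cx,cy)=(0.2823,0.9593)
member 5 (2-4): L=2.2640, (cx,cy)=(1.0000,0.0000)
member 6 (3-4): L=4.5219, (cx,cy)=(0.2132,-0.9770)
member 7 (3-5): L=2.4179, (cx,cy)=(0.9971,0.0757)
member 8 (4-5): L=4.8232, (cx,cy)=(0.3000,0.9539)
solve A·x = −loads:
  F[0-1] = -2975.5946 N (compression)
  F[0-2] = -1069.2874 N (compression)
  F[1-2] = +1663.9279 N (tension)
  F[1-3] = -1135.1449 N (compression)
  F[2-3] = -1680.7161 N (compression)
  F[2-4] = -183.8227 N (compression)
  F[3-4] = +862.2789 N (tension)
  F[3-5] = -0.0000 N (tension)
  F[4-5] = -0.0000 N (tension)
  Rx@0 = +1856.7100 N
  Ry@0 = +2869.5172 N
  Ry@4 = -842.4572 N

-183.823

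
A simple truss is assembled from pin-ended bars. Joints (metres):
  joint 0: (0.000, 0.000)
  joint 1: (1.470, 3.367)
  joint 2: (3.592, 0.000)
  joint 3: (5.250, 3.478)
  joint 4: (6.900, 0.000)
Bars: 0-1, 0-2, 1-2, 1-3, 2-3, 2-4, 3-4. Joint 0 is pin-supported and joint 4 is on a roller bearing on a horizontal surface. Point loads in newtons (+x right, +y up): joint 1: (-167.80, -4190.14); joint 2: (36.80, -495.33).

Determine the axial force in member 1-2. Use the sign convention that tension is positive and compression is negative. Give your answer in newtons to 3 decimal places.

-713.474

N=5 nodes, M=7 members, R=3 reactions → 2N=10, M+R=10
member 0 (0-1): L=3.6739, (cx,cy)=(0.4001,0.9165)
member 1 (0-2): L=3.5920, (cx,cy)=(1.0000,0.0000)
member 2 (1-2): L=3.9799, (cx,cy)=(0.5332,-0.8460)
member 3 (1-3): L=3.7816, (cx,cy)=(0.9996,0.0294)
member 4 (2-3): L=3.8530, (cx,cy)=(0.4303,0.9027)
member 5 (2-4): L=3.3080, (cx,cy)=(1.0000,0.0000)
member 6 (3-4): L=3.8495, (cx,cy)=(0.4286,-0.9035)
solve A·x = −loads:
  F[0-1] = -3946.4879 N (compression)
  F[0-2] = +1448.0650 N (tension)
  F[1-2] = -713.4739 N (compression)
  F[1-3] = -1031.2995 N (compression)
  F[2-3] = +1217.4111 N (tension)
  F[2-4] = +506.9832 N (tension)
  F[3-4] = -1182.8206 N (compression)
  Rx@0 = +131.0000 N
  Ry@0 = +3616.8108 N
  Ry@4 = +1068.6592 N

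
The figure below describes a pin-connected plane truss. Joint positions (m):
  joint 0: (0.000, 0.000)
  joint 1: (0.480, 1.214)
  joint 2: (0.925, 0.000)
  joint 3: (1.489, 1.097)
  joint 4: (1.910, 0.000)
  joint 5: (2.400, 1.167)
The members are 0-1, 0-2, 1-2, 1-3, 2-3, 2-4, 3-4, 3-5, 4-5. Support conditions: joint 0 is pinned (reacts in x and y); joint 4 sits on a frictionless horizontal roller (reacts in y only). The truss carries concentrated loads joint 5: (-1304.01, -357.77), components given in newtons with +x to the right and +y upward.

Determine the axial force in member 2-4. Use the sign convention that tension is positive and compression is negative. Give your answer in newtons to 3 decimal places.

N=6 nodes, M=9 members, R=3 reactions → 2N=12, M+R=12
member 0 (0-1): L=1.3054, (cx,cy)=(0.3677,0.9299)
member 1 (0-2): L=0.9250, (cx,cy)=(1.0000,0.0000)
member 2 (1-2): L=1.2930, (cx,cy)=(0.3442,-0.9389)
member 3 (1-3): L=1.0158, (cx,cy)=(0.9933,-0.1152)
member 4 (2-3): L=1.2335, (cx,cy)=(0.4572,0.8893)
member 5 (2-4): L=0.9850, (cx,cy)=(1.0000,0.0000)
member 6 (3-4): L=1.1750, (cx,cy)=(0.3583,-0.9336)
member 7 (3-5): L=0.9137, (cx,cy)=(0.9971,0.0766)
member 8 (4-5): L=1.2657, (cx,cy)=(0.3871,0.9220)
solve A·x = −loads:
  F[0-1] = -758.0628 N (compression)
  F[0-2] = -1025.2781 N (compression)
  F[1-2] = +820.1098 N (tension)
  F[1-3] = -564.7428 N (compression)
  F[2-3] = -865.8165 N (compression)
  F[2-4] = -347.1417 N (compression)
  F[3-4] = +656.9649 N (tension)
  F[3-5] = -1195.7697 N (compression)
  F[4-5] = -288.6687 N (compression)
  Rx@0 = +1304.0100 N
  Ry@0 = +704.9594 N
  Ry@4 = -347.1894 N

-347.142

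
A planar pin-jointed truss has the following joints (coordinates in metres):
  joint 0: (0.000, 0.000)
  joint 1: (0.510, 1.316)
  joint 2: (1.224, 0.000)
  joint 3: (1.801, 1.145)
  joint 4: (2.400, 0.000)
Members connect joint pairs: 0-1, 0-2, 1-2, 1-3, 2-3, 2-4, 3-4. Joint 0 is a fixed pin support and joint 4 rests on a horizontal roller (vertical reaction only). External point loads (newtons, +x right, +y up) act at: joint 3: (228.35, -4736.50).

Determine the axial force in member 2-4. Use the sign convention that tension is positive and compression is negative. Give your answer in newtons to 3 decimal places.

1916.429

N=5 nodes, M=7 members, R=3 reactions → 2N=10, M+R=10
member 0 (0-1): L=1.4114, (cx,cy)=(0.3614,0.9324)
member 1 (0-2): L=1.2240, (cx,cy)=(1.0000,0.0000)
member 2 (1-2): L=1.4972, (cx,cy)=(0.4769,-0.8790)
member 3 (1-3): L=1.3023, (cx,cy)=(0.9913,-0.1313)
member 4 (2-3): L=1.2822, (cx,cy)=(0.4500,0.8930)
member 5 (2-4): L=1.1760, (cx,cy)=(1.0000,0.0000)
member 6 (3-4): L=1.2922, (cx,cy)=(0.4635,-0.8861)
solve A·x = −loads:
  F[0-1] = -1150.9819 N (compression)
  F[0-2] = +644.2594 N (tension)
  F[1-2] = +1383.0594 N (tension)
  F[1-3] = -1084.8637 N (compression)
  F[2-3] = -1361.2941 N (compression)
  F[2-4] = +1916.4288 N (tension)
  F[3-4] = -4134.2952 N (compression)
  Rx@0 = -228.3500 N
  Ry@0 = +1073.2095 N
  Ry@4 = +3663.2905 N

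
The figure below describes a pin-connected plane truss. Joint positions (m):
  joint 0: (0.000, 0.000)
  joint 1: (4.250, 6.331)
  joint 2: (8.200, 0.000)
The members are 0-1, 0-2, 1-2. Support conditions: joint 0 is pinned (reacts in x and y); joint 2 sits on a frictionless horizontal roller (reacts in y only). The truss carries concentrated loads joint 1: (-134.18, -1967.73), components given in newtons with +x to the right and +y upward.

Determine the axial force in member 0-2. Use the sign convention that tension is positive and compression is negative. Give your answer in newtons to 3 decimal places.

N=3 nodes, M=3 members, R=3 reactions → 2N=6, M+R=6
member 0 (0-1): L=7.6252, (cx,cy)=(0.5574,0.8303)
member 1 (0-2): L=8.2000, (cx,cy)=(1.0000,0.0000)
member 2 (1-2): L=7.4622, (cx,cy)=(0.5293,-0.8484)
solve A·x = −loads:
  F[0-1] = -1266.4146 N (compression)
  F[0-2] = +571.6696 N (tension)
  F[1-2] = -1079.9743 N (compression)
  Rx@0 = +134.1800 N
  Ry@0 = +1051.4667 N
  Ry@2 = +916.2633 N

571.670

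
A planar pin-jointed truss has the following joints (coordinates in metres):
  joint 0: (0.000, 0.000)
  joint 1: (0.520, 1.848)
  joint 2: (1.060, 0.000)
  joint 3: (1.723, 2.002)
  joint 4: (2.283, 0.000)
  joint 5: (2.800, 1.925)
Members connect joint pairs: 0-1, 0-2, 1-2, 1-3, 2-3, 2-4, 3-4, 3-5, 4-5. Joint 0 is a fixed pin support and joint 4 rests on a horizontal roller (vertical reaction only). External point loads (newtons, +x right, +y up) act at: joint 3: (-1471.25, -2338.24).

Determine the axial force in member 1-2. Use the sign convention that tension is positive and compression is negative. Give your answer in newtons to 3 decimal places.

N=6 nodes, M=9 members, R=3 reactions → 2N=12, M+R=12
member 0 (0-1): L=1.9198, (cx,cy)=(0.2709,0.9626)
member 1 (0-2): L=1.0600, (cx,cy)=(1.0000,0.0000)
member 2 (1-2): L=1.9253, (cx,cy)=(0.2805,-0.9599)
member 3 (1-3): L=1.2128, (cx,cy)=(0.9919,0.1270)
member 4 (2-3): L=2.1089, (cx,cy)=(0.3144,0.9493)
member 5 (2-4): L=1.2230, (cx,cy)=(1.0000,0.0000)
member 6 (3-4): L=2.0788, (cx,cy)=(0.2694,-0.9630)
member 7 (3-5): L=1.0797, (cx,cy)=(0.9975,-0.0713)
member 8 (4-5): L=1.9932, (cx,cy)=(0.2594,0.9658)
solve A·x = −loads:
  F[0-1] = -1936.0899 N (compression)
  F[0-2] = -946.8286 N (compression)
  F[1-2] = +1804.2205 N (tension)
  F[1-3] = -1038.8758 N (compression)
  F[2-3] = -1824.2952 N (compression)
  F[2-4] = +132.7348 N (tension)
  F[3-4] = -492.7417 N (compression)
  F[3-5] = +0.0000 N (tension)
  F[4-5] = -0.0000 N (compression)
  Rx@0 = +1471.2500 N
  Ry@0 = +1863.7131 N
  Ry@4 = +474.5269 N

1804.221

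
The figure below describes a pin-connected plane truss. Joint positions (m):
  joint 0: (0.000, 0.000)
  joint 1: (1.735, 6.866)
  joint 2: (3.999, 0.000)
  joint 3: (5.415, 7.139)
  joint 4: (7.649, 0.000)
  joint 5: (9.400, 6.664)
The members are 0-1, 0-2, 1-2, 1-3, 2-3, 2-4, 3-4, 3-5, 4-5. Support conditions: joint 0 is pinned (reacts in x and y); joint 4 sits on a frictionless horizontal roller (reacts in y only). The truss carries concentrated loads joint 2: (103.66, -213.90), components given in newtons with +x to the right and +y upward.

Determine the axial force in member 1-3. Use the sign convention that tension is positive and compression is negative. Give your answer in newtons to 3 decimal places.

-58.189

N=6 nodes, M=9 members, R=3 reactions → 2N=12, M+R=12
member 0 (0-1): L=7.0818, (cx,cy)=(0.2450,0.9695)
member 1 (0-2): L=3.9990, (cx,cy)=(1.0000,0.0000)
member 2 (1-2): L=7.2296, (cx,cy)=(0.3132,-0.9497)
member 3 (1-3): L=3.6901, (cx,cy)=(0.9973,0.0740)
member 4 (2-3): L=7.2781, (cx,cy)=(0.1946,0.9809)
member 5 (2-4): L=3.6500, (cx,cy)=(1.0000,0.0000)
member 6 (3-4): L=7.4804, (cx,cy)=(0.2986,-0.9544)
member 7 (3-5): L=4.0132, (cx,cy)=(0.9930,-0.1184)
member 8 (4-5): L=6.8902, (cx,cy)=(0.2541,0.9672)
solve A·x = −loads:
  F[0-1] = -105.2786 N (compression)
  F[0-2] = +129.4526 N (tension)
  F[1-2] = +102.9431 N (tension)
  F[1-3] = -58.1892 N (compression)
  F[2-3] = +118.3971 N (tension)
  F[2-4] = +34.9948 N (tension)
  F[3-4] = -117.1774 N (compression)
  F[3-5] = +0.0000 N (tension)
  F[4-5] = -0.0000 N (compression)
  Rx@0 = -103.6600 N
  Ry@0 = +102.0702 N
  Ry@4 = +111.8298 N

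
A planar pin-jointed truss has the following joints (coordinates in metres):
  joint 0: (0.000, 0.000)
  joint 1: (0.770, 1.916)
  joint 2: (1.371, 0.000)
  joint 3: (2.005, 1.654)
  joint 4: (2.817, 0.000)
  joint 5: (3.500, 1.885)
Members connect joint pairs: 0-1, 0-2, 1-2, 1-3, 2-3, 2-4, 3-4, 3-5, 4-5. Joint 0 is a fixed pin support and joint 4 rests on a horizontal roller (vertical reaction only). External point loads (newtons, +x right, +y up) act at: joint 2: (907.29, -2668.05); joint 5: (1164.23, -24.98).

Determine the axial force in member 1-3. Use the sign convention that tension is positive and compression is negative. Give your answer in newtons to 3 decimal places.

N=6 nodes, M=9 members, R=3 reactions → 2N=12, M+R=12
member 0 (0-1): L=2.0649, (cx,cy)=(0.3729,0.9279)
member 1 (0-2): L=1.3710, (cx,cy)=(1.0000,0.0000)
member 2 (1-2): L=2.0080, (cx,cy)=(0.2993,-0.9542)
member 3 (1-3): L=1.2625, (cx,cy)=(0.9782,-0.2075)
member 4 (2-3): L=1.7713, (cx,cy)=(0.3579,0.9338)
member 5 (2-4): L=1.4460, (cx,cy)=(1.0000,0.0000)
member 6 (3-4): L=1.8426, (cx,cy)=(0.4407,-0.8977)
member 7 (3-5): L=1.5127, (cx,cy)=(0.9883,0.1527)
member 8 (4-5): L=2.0049, (cx,cy)=(0.3407,0.9402)
solve A·x = −loads:
  F[0-1] = -629.8690 N (compression)
  F[0-2] = +2306.3938 N (tension)
  F[1-2] = +712.1263 N (tension)
  F[1-3] = -457.9807 N (compression)
  F[2-3] = +2129.6516 N (tension)
  F[2-4] = +849.9960 N (tension)
  F[3-4] = -2107.2231 N (compression)
  F[3-5] = +1257.6133 N (tension)
  F[4-5] = -230.8280 N (compression)
  Rx@0 = -2071.5200 N
  Ry@0 = +584.4393 N
  Ry@4 = +2108.5907 N

-457.981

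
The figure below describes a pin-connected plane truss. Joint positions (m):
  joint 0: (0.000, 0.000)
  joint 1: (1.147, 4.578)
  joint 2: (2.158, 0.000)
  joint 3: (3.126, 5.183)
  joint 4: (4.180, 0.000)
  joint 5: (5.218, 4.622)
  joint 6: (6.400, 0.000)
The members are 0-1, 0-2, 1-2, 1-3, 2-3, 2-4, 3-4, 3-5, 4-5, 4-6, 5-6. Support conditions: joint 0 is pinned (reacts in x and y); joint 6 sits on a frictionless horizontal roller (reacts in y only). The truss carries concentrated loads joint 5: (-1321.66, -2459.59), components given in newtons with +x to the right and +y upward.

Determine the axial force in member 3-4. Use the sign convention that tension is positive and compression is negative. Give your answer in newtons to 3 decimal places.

N=7 nodes, M=11 members, R=3 reactions → 2N=14, M+R=14
member 0 (0-1): L=4.7195, (cx,cy)=(0.2430,0.9700)
member 1 (0-2): L=2.1580, (cx,cy)=(1.0000,0.0000)
member 2 (1-2): L=4.6883, (cx,cy)=(0.2156,-0.9765)
member 3 (1-3): L=2.0694, (cx,cy)=(0.9563,0.2924)
member 4 (2-3): L=5.2726, (cx,cy)=(0.1836,0.9830)
member 5 (2-4): L=2.0220, (cx,cy)=(1.0000,0.0000)
member 6 (3-4): L=5.2891, (cx,cy)=(0.1993,-0.9799)
member 7 (3-5): L=2.1659, (cx,cy)=(0.9659,-0.2590)
member 8 (4-5): L=4.7371, (cx,cy)=(0.2191,0.9757)
member 9 (4-6): L=2.2200, (cx,cy)=(1.0000,0.0000)
member 10 (5-6): L=4.7707, (cx,cy)=(0.2478,-0.9688)
solve A·x = −loads:
  F[0-1] = -1452.2846 N (compression)
  F[0-2] = -968.7052 N (compression)
  F[1-2] = +1247.9321 N (tension)
  F[1-3] = -650.4819 N (compression)
  F[2-3] = -1239.6414 N (compression)
  F[2-4] = -472.0117 N (compression)
  F[3-4] = +1766.4124 N (tension)
  F[3-5] = -1244.1129 N (compression)
  F[4-5] = -1774.0977 N (compression)
  F[4-6] = +268.7370 N (tension)
  F[5-6] = -1084.6665 N (compression)
  Rx@0 = +1321.6600 N
  Ry@0 = +1408.7419 N
  Ry@6 = +1050.8481 N

1766.412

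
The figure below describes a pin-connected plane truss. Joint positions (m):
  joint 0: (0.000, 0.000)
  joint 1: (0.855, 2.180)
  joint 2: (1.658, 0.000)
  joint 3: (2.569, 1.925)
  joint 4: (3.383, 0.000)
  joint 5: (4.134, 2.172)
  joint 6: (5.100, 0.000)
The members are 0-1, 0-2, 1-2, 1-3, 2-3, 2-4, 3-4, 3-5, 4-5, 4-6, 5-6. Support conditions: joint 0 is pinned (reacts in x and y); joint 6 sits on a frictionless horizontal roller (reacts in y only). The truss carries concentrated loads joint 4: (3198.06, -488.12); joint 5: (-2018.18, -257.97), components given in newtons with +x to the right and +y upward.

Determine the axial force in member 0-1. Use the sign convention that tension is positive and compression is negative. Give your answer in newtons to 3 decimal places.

N=7 nodes, M=11 members, R=3 reactions → 2N=14, M+R=14
member 0 (0-1): L=2.3417, (cx,cy)=(0.3651,0.9310)
member 1 (0-2): L=1.6580, (cx,cy)=(1.0000,0.0000)
member 2 (1-2): L=2.3232, (cx,cy)=(0.3456,-0.9384)
member 3 (1-3): L=1.7329, (cx,cy)=(0.9891,-0.1472)
member 4 (2-3): L=2.1297, (cx,cy)=(0.4278,0.9039)
member 5 (2-4): L=1.7250, (cx,cy)=(1.0000,0.0000)
member 6 (3-4): L=2.0900, (cx,cy)=(0.3895,-0.9210)
member 7 (3-5): L=1.5844, (cx,cy)=(0.9878,0.1559)
member 8 (4-5): L=2.2982, (cx,cy)=(0.3268,0.9451)
member 9 (4-6): L=1.7170, (cx,cy)=(1.0000,0.0000)
member 10 (5-6): L=2.3771, (cx,cy)=(0.4064,-0.9137)
solve A·x = −loads:
  F[0-1] = -1152.2565 N (compression)
  F[0-2] = +1600.5963 N (tension)
  F[1-2] = +1280.0113 N (tension)
  F[1-3] = -872.6466 N (compression)
  F[2-3] = -1328.8309 N (compression)
  F[2-4] = +2611.4516 N (tension)
  F[3-4] = +861.8369 N (tension)
  F[3-5] = -1789.1048 N (compression)
  F[4-5] = -323.4220 N (compression)
  F[4-6] = -145.2618 N (compression)
  F[5-6] = +357.4596 N (tension)
  Rx@0 = -1179.8800 N
  Ry@0 = +1072.7035 N
  Ry@6 = -326.6135 N

-1152.257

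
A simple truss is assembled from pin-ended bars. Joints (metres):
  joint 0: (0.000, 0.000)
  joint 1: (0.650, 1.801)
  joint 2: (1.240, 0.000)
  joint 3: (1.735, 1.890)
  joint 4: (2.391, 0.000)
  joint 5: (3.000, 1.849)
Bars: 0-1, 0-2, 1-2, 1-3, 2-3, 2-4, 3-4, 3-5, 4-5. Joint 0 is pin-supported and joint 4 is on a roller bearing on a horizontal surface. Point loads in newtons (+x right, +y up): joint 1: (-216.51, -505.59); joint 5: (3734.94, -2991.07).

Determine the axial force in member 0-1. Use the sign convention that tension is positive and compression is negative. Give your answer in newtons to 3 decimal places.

3315.816

N=6 nodes, M=9 members, R=3 reactions → 2N=12, M+R=12
member 0 (0-1): L=1.9147, (cx,cy)=(0.3395,0.9406)
member 1 (0-2): L=1.2400, (cx,cy)=(1.0000,0.0000)
member 2 (1-2): L=1.8952, (cx,cy)=(0.3113,-0.9503)
member 3 (1-3): L=1.0886, (cx,cy)=(0.9967,0.0818)
member 4 (2-3): L=1.9537, (cx,cy)=(0.2534,0.9674)
member 5 (2-4): L=1.1510, (cx,cy)=(1.0000,0.0000)
member 6 (3-4): L=2.0006, (cx,cy)=(0.3279,-0.9447)
member 7 (3-5): L=1.2657, (cx,cy)=(0.9995,-0.0324)
member 8 (4-5): L=1.9467, (cx,cy)=(0.3128,0.9498)
solve A·x = −loads:
  F[0-1] = +3315.8164 N (tension)
  F[0-2] = +2392.7845 N (tension)
  F[1-2] = -3601.3994 N (compression)
  F[1-3] = +2471.6034 N (tension)
  F[2-3] = +3537.8653 N (tension)
  F[2-4] = +375.2586 N (tension)
  F[3-4] = -3996.8370 N (compression)
  F[3-5] = +4672.6972 N (tension)
  F[4-5] = -2989.7667 N (compression)
  Rx@0 = -3518.4300 N
  Ry@0 = -3118.9038 N
  Ry@4 = +6615.5638 N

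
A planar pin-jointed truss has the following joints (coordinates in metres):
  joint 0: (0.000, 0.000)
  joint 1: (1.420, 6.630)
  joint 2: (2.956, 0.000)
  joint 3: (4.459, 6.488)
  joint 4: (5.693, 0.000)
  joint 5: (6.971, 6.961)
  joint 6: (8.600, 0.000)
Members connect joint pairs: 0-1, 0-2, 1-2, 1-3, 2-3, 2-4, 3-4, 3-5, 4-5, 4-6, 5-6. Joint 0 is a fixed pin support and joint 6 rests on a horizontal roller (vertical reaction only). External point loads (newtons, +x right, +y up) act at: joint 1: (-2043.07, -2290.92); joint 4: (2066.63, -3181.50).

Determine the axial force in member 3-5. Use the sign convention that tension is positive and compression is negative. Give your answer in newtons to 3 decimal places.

N=7 nodes, M=11 members, R=3 reactions → 2N=14, M+R=14
member 0 (0-1): L=6.7804, (cx,cy)=(0.2094,0.9778)
member 1 (0-2): L=2.9560, (cx,cy)=(1.0000,0.0000)
member 2 (1-2): L=6.8056, (cx,cy)=(0.2257,-0.9742)
member 3 (1-3): L=3.0423, (cx,cy)=(0.9989,-0.0467)
member 4 (2-3): L=6.6598, (cx,cy)=(0.2257,0.9742)
member 5 (2-4): L=2.7370, (cx,cy)=(1.0000,0.0000)
member 6 (3-4): L=6.6043, (cx,cy)=(0.1868,-0.9824)
member 7 (3-5): L=2.5561, (cx,cy)=(0.9827,0.1850)
member 8 (4-5): L=7.0773, (cx,cy)=(0.1806,0.9836)
member 9 (4-6): L=2.9070, (cx,cy)=(1.0000,0.0000)
member 10 (5-6): L=7.1491, (cx,cy)=(0.2279,-0.9737)
solve A·x = −loads:
  F[0-1] = -4666.6243 N (compression)
  F[0-2] = +1000.8835 N (tension)
  F[1-2] = +2306.2472 N (tension)
  F[1-3] = +545.8295 N (tension)
  F[2-3] = -2306.2392 N (compression)
  F[2-4] = +2041.8718 N (tension)
  F[3-4] = +2237.5616 N (tension)
  F[3-5] = -400.2371 N (compression)
  F[4-5] = +999.7798 N (tension)
  F[4-6] = +212.7886 N (tension)
  F[5-6] = -933.8491 N (compression)
  Rx@0 = -23.5600 N
  Ry@0 = +4563.1372 N
  Ry@6 = +909.2828 N

-400.237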